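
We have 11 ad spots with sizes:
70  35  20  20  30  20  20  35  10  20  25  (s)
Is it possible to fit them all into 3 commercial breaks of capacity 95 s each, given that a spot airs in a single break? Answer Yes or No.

Total = 305 s; ⌈305/95⌉ = 4.
At least 4 commercial breaks are required, but only 3 are allowed.

No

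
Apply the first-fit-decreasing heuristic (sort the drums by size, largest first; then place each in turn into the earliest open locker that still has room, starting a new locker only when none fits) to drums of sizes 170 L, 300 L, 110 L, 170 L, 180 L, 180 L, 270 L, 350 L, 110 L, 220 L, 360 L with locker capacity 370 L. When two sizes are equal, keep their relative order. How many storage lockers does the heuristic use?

Sorted descending: 360, 350, 300, 270, 220, 180, 180, 170, 170, 110, 110.
  360 → locker 1 (new)  [load 360/370]
  350 → locker 2 (new)  [load 350/370]
  300 → locker 3 (new)  [load 300/370]
  270 → locker 4 (new)  [load 270/370]
  220 → locker 5 (new)  [load 220/370]
  180 → locker 6 (new)  [load 180/370]
  180 → locker 6  [load 360/370]
  170 → locker 7 (new)  [load 170/370]
  170 → locker 7  [load 340/370]
  110 → locker 5  [load 330/370]
  110 → locker 8 (new)  [load 110/370]
8 storage lockers opened.

8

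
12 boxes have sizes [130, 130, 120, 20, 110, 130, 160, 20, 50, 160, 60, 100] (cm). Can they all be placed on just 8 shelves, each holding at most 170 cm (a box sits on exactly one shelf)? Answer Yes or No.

A valid assignment using 8 shelves:
  shelf 1: 160 = 160
  shelf 2: 160 = 160
  shelf 3: 130 + 20 + 20 = 170
  shelf 4: 130 = 130
  shelf 5: 130 = 130
  shelf 6: 120 + 50 = 170
  shelf 7: 110 + 60 = 170
  shelf 8: 100 = 100
Every load is within 170 cm, so 8 shelves suffice.

Yes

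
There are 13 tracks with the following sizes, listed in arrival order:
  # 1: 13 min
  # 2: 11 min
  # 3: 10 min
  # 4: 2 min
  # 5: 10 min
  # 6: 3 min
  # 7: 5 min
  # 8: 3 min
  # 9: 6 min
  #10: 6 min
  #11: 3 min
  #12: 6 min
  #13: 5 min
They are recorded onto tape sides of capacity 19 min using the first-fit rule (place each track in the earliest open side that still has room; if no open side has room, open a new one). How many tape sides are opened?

  13 → side 1 (new)  [load 13/19]
  11 → side 2 (new)  [load 11/19]
  10 → side 3 (new)  [load 10/19]
  2 → side 1  [load 15/19]
  10 → side 4 (new)  [load 10/19]
  3 → side 1  [load 18/19]
  5 → side 2  [load 16/19]
  3 → side 2  [load 19/19]
  6 → side 3  [load 16/19]
  6 → side 4  [load 16/19]
  3 → side 3  [load 19/19]
  6 → side 5 (new)  [load 6/19]
  5 → side 5  [load 11/19]
5 tape sides opened.

5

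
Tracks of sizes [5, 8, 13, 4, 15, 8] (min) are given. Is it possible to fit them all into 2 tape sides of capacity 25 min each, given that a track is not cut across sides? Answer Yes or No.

No

Total = 53 min; ⌈53/25⌉ = 3.
At least 3 tape sides are required, but only 2 are allowed.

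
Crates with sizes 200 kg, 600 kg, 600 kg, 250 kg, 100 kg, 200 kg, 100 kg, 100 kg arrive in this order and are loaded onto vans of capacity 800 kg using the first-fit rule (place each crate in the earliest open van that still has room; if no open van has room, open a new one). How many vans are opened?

3

  200 → van 1 (new)  [load 200/800]
  600 → van 1  [load 800/800]
  600 → van 2 (new)  [load 600/800]
  250 → van 3 (new)  [load 250/800]
  100 → van 2  [load 700/800]
  200 → van 3  [load 450/800]
  100 → van 2  [load 800/800]
  100 → van 3  [load 550/800]
3 vans opened.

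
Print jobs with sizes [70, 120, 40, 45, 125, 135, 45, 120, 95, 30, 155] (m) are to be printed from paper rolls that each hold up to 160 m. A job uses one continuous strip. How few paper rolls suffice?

Total = 155 + 135 + 125 + 120 + 120 + 95 + 70 + 45 + 45 + 40 + 30 = 980 m.
Lower bound: ⌈980/160⌉ = 7 paper rolls.
A packing using 7 paper rolls:
  roll 1: 155 = 155
  roll 2: 135 = 135
  roll 3: 125 + 30 = 155
  roll 4: 120 + 40 = 160
  roll 5: 120 = 120
  roll 6: 95 + 45 = 140
  roll 7: 70 + 45 = 115
This matches the lower bound, so 7 is optimal.

7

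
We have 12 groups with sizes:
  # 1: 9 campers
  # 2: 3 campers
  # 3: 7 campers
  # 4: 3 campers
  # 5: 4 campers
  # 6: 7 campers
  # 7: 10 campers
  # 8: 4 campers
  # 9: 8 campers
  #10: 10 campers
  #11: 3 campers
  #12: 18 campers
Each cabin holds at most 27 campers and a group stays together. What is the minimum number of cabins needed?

4

Total = 18 + 10 + 10 + 9 + 8 + 7 + 7 + 4 + 4 + 3 + 3 + 3 = 86 campers.
Lower bound: ⌈86/27⌉ = 4 cabins.
A packing using 4 cabins:
  cabin 1: 18 + 9 = 27
  cabin 2: 10 + 10 + 7 = 27
  cabin 3: 8 + 7 + 4 + 4 + 3 = 26
  cabin 4: 3 + 3 = 6
This matches the lower bound, so 4 is optimal.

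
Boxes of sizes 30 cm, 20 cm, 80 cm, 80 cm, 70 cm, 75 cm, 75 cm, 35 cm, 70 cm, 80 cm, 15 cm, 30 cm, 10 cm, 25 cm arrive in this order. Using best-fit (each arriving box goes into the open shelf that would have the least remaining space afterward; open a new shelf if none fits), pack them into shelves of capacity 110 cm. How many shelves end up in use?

  30 → shelf 1 (new)  [load 30/110]
  20 → shelf 1  [load 50/110]
  80 → shelf 2 (new)  [load 80/110]
  80 → shelf 3 (new)  [load 80/110]
  70 → shelf 4 (new)  [load 70/110]
  75 → shelf 5 (new)  [load 75/110]
  75 → shelf 6 (new)  [load 75/110]
  35 → shelf 5  [load 110/110]
  70 → shelf 7 (new)  [load 70/110]
  80 → shelf 8 (new)  [load 80/110]
  15 → shelf 2  [load 95/110]
  30 → shelf 3  [load 110/110]
  10 → shelf 2  [load 105/110]
  25 → shelf 8  [load 105/110]
8 shelves opened.

8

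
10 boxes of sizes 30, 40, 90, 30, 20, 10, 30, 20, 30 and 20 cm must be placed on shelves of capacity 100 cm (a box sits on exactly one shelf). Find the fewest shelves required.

4

Total = 90 + 40 + 30 + 30 + 30 + 30 + 20 + 20 + 20 + 10 = 320 cm.
Lower bound: ⌈320/100⌉ = 4 shelves.
A packing using 4 shelves:
  shelf 1: 90 + 10 = 100
  shelf 2: 40 + 30 + 30 = 100
  shelf 3: 30 + 30 + 20 + 20 = 100
  shelf 4: 20 = 20
This matches the lower bound, so 4 is optimal.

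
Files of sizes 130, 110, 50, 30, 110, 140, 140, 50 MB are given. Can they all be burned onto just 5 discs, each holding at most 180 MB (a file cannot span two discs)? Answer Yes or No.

A valid assignment using 5 discs:
  disc 1: 140 + 30 = 170
  disc 2: 140 = 140
  disc 3: 130 + 50 = 180
  disc 4: 110 + 50 = 160
  disc 5: 110 = 110
Every load is within 180 MB, so 5 discs suffice.

Yes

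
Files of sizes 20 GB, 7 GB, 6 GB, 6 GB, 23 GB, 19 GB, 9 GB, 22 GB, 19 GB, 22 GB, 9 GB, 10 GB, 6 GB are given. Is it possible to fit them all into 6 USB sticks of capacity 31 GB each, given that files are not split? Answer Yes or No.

A valid assignment using 6 USB sticks:
  USB stick 1: 23 + 7 = 30
  USB stick 2: 22 + 9 = 31
  USB stick 3: 22 + 9 = 31
  USB stick 4: 20 + 10 = 30
  USB stick 5: 19 + 6 + 6 = 31
  USB stick 6: 19 + 6 = 25
Every load is within 31 GB, so 6 USB sticks suffice.

Yes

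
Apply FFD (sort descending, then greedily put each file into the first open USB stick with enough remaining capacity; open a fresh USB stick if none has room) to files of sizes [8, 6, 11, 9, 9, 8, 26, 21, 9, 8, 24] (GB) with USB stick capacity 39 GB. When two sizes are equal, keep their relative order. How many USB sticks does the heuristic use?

4

Sorted descending: 26, 24, 21, 11, 9, 9, 9, 8, 8, 8, 6.
  26 → USB stick 1 (new)  [load 26/39]
  24 → USB stick 2 (new)  [load 24/39]
  21 → USB stick 3 (new)  [load 21/39]
  11 → USB stick 1  [load 37/39]
  9 → USB stick 2  [load 33/39]
  9 → USB stick 3  [load 30/39]
  9 → USB stick 3  [load 39/39]
  8 → USB stick 4 (new)  [load 8/39]
  8 → USB stick 4  [load 16/39]
  8 → USB stick 4  [load 24/39]
  6 → USB stick 2  [load 39/39]
4 USB sticks opened.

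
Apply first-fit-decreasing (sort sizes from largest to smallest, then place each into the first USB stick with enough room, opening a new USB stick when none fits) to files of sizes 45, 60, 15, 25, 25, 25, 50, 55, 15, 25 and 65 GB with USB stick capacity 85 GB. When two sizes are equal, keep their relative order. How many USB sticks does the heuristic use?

5

Sorted descending: 65, 60, 55, 50, 45, 25, 25, 25, 25, 15, 15.
  65 → USB stick 1 (new)  [load 65/85]
  60 → USB stick 2 (new)  [load 60/85]
  55 → USB stick 3 (new)  [load 55/85]
  50 → USB stick 4 (new)  [load 50/85]
  45 → USB stick 5 (new)  [load 45/85]
  25 → USB stick 2  [load 85/85]
  25 → USB stick 3  [load 80/85]
  25 → USB stick 4  [load 75/85]
  25 → USB stick 5  [load 70/85]
  15 → USB stick 1  [load 80/85]
  15 → USB stick 5  [load 85/85]
5 USB sticks opened.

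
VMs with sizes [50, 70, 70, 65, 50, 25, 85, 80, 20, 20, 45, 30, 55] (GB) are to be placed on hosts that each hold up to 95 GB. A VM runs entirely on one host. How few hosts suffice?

8

Total = 85 + 80 + 70 + 70 + 65 + 55 + 50 + 50 + 45 + 30 + 25 + 20 + 20 = 665 GB.
Lower bound: ⌈665/95⌉ = 7 hosts.
Also, 8 VMs each exceed 95/2 GB, and no two of those can share a host, so at least 8 hosts are needed.
A packing using 8 hosts:
  host 1: 85 = 85
  host 2: 80 = 80
  host 3: 70 + 25 = 95
  host 4: 70 + 20 = 90
  host 5: 65 + 30 = 95
  host 6: 55 + 20 = 75
  host 7: 50 + 45 = 95
  host 8: 50 = 50
This matches the lower bound, so 8 is optimal.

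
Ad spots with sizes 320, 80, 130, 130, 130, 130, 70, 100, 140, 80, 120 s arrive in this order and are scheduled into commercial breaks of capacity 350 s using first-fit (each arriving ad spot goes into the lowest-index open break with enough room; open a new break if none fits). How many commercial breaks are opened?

5

  320 → break 1 (new)  [load 320/350]
  80 → break 2 (new)  [load 80/350]
  130 → break 2  [load 210/350]
  130 → break 2  [load 340/350]
  130 → break 3 (new)  [load 130/350]
  130 → break 3  [load 260/350]
  70 → break 3  [load 330/350]
  100 → break 4 (new)  [load 100/350]
  140 → break 4  [load 240/350]
  80 → break 4  [load 320/350]
  120 → break 5 (new)  [load 120/350]
5 commercial breaks opened.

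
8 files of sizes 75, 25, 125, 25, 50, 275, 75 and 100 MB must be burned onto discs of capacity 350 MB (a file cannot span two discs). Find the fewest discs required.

Total = 275 + 125 + 100 + 75 + 75 + 50 + 25 + 25 = 750 MB.
Lower bound: ⌈750/350⌉ = 3 discs.
A packing using 3 discs:
  disc 1: 275 + 75 = 350
  disc 2: 125 + 100 + 75 + 50 = 350
  disc 3: 25 + 25 = 50
This matches the lower bound, so 3 is optimal.

3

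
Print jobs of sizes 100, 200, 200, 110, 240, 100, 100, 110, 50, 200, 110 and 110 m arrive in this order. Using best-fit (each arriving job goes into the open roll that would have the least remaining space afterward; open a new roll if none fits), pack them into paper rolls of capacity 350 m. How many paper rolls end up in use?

5

  100 → roll 1 (new)  [load 100/350]
  200 → roll 1  [load 300/350]
  200 → roll 2 (new)  [load 200/350]
  110 → roll 2  [load 310/350]
  240 → roll 3 (new)  [load 240/350]
  100 → roll 3  [load 340/350]
  100 → roll 4 (new)  [load 100/350]
  110 → roll 4  [load 210/350]
  50 → roll 1  [load 350/350]
  200 → roll 5 (new)  [load 200/350]
  110 → roll 4  [load 320/350]
  110 → roll 5  [load 310/350]
5 paper rolls opened.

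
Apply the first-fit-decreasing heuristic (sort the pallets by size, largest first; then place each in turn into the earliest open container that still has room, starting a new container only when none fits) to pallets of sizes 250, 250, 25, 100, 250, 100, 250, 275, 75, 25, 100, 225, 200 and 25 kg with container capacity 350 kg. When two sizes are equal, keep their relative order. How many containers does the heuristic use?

7

Sorted descending: 275, 250, 250, 250, 250, 225, 200, 100, 100, 100, 75, 25, 25, 25.
  275 → container 1 (new)  [load 275/350]
  250 → container 2 (new)  [load 250/350]
  250 → container 3 (new)  [load 250/350]
  250 → container 4 (new)  [load 250/350]
  250 → container 5 (new)  [load 250/350]
  225 → container 6 (new)  [load 225/350]
  200 → container 7 (new)  [load 200/350]
  100 → container 2  [load 350/350]
  100 → container 3  [load 350/350]
  100 → container 4  [load 350/350]
  75 → container 1  [load 350/350]
  25 → container 5  [load 275/350]
  25 → container 5  [load 300/350]
  25 → container 5  [load 325/350]
7 containers opened.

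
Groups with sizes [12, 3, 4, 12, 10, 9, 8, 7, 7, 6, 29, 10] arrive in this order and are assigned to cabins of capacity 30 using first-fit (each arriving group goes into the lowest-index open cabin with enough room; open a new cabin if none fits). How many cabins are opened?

4

  12 → cabin 1 (new)  [load 12/30]
  3 → cabin 1  [load 15/30]
  4 → cabin 1  [load 19/30]
  12 → cabin 2 (new)  [load 12/30]
  10 → cabin 1  [load 29/30]
  9 → cabin 2  [load 21/30]
  8 → cabin 2  [load 29/30]
  7 → cabin 3 (new)  [load 7/30]
  7 → cabin 3  [load 14/30]
  6 → cabin 3  [load 20/30]
  29 → cabin 4 (new)  [load 29/30]
  10 → cabin 3  [load 30/30]
4 cabins opened.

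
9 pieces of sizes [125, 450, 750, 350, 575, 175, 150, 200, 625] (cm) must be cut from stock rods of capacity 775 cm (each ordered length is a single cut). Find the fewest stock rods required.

5

Total = 750 + 625 + 575 + 450 + 350 + 200 + 175 + 150 + 125 = 3400 cm.
Lower bound: ⌈3400/775⌉ = 5 stock rods.
A packing using 5 stock rods:
  stock rod 1: 750 = 750
  stock rod 2: 625 + 150 = 775
  stock rod 3: 575 + 200 = 775
  stock rod 4: 450 + 175 + 125 = 750
  stock rod 5: 350 = 350
This matches the lower bound, so 5 is optimal.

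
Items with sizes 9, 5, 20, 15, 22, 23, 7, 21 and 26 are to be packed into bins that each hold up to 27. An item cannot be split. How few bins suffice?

Total = 26 + 23 + 22 + 21 + 20 + 15 + 9 + 7 + 5 = 148.
Lower bound: ⌈148/27⌉ = 6 bins.
A packing using 6 bins:
  bin 1: 26 = 26
  bin 2: 23 = 23
  bin 3: 22 + 5 = 27
  bin 4: 21 = 21
  bin 5: 20 + 7 = 27
  bin 6: 15 + 9 = 24
This matches the lower bound, so 6 is optimal.

6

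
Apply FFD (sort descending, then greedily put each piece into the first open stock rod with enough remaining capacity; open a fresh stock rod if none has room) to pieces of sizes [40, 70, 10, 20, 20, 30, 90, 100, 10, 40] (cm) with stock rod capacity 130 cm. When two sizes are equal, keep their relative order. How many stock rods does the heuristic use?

Sorted descending: 100, 90, 70, 40, 40, 30, 20, 20, 10, 10.
  100 → stock rod 1 (new)  [load 100/130]
  90 → stock rod 2 (new)  [load 90/130]
  70 → stock rod 3 (new)  [load 70/130]
  40 → stock rod 2  [load 130/130]
  40 → stock rod 3  [load 110/130]
  30 → stock rod 1  [load 130/130]
  20 → stock rod 3  [load 130/130]
  20 → stock rod 4 (new)  [load 20/130]
  10 → stock rod 4  [load 30/130]
  10 → stock rod 4  [load 40/130]
4 stock rods opened.

4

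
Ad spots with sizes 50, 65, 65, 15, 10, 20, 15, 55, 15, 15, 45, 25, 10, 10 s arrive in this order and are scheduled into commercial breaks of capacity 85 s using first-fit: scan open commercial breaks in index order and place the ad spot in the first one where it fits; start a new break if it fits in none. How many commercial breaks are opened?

5

  50 → break 1 (new)  [load 50/85]
  65 → break 2 (new)  [load 65/85]
  65 → break 3 (new)  [load 65/85]
  15 → break 1  [load 65/85]
  10 → break 1  [load 75/85]
  20 → break 2  [load 85/85]
  15 → break 3  [load 80/85]
  55 → break 4 (new)  [load 55/85]
  15 → break 4  [load 70/85]
  15 → break 4  [load 85/85]
  45 → break 5 (new)  [load 45/85]
  25 → break 5  [load 70/85]
  10 → break 1  [load 85/85]
  10 → break 5  [load 80/85]
5 commercial breaks opened.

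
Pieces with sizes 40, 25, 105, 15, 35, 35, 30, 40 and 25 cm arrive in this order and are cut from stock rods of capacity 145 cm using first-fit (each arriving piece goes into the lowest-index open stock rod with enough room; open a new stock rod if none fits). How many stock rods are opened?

  40 → stock rod 1 (new)  [load 40/145]
  25 → stock rod 1  [load 65/145]
  105 → stock rod 2 (new)  [load 105/145]
  15 → stock rod 1  [load 80/145]
  35 → stock rod 1  [load 115/145]
  35 → stock rod 2  [load 140/145]
  30 → stock rod 1  [load 145/145]
  40 → stock rod 3 (new)  [load 40/145]
  25 → stock rod 3  [load 65/145]
3 stock rods opened.

3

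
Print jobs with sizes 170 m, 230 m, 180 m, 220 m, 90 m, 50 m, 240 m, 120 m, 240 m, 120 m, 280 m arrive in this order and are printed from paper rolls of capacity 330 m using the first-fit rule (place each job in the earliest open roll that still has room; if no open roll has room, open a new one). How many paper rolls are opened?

  170 → roll 1 (new)  [load 170/330]
  230 → roll 2 (new)  [load 230/330]
  180 → roll 3 (new)  [load 180/330]
  220 → roll 4 (new)  [load 220/330]
  90 → roll 1  [load 260/330]
  50 → roll 1  [load 310/330]
  240 → roll 5 (new)  [load 240/330]
  120 → roll 3  [load 300/330]
  240 → roll 6 (new)  [load 240/330]
  120 → roll 7 (new)  [load 120/330]
  280 → roll 8 (new)  [load 280/330]
8 paper rolls opened.

8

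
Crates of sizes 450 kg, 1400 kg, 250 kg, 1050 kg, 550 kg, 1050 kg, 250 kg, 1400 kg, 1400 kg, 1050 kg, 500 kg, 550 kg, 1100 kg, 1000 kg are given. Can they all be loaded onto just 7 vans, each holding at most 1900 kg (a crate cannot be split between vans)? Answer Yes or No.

Total = 12000 kg; ⌈12000/1900⌉ = 7.
8 crates each exceed half the capacity and cannot share a van, forcing at least 8 vans.
At least 8 vans are required, but only 7 are allowed.

No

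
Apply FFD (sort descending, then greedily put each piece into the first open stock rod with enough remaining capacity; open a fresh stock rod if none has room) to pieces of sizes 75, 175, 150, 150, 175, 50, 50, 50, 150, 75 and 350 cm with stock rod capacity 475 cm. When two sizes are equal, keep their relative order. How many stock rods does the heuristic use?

Sorted descending: 350, 175, 175, 150, 150, 150, 75, 75, 50, 50, 50.
  350 → stock rod 1 (new)  [load 350/475]
  175 → stock rod 2 (new)  [load 175/475]
  175 → stock rod 2  [load 350/475]
  150 → stock rod 3 (new)  [load 150/475]
  150 → stock rod 3  [load 300/475]
  150 → stock rod 3  [load 450/475]
  75 → stock rod 1  [load 425/475]
  75 → stock rod 2  [load 425/475]
  50 → stock rod 1  [load 475/475]
  50 → stock rod 2  [load 475/475]
  50 → stock rod 4 (new)  [load 50/475]
4 stock rods opened.

4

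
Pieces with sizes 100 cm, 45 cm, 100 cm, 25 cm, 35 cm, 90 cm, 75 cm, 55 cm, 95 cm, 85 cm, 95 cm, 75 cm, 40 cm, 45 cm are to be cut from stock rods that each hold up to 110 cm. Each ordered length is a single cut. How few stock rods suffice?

10

Total = 100 + 100 + 95 + 95 + 90 + 85 + 75 + 75 + 55 + 45 + 45 + 40 + 35 + 25 = 960 cm.
Lower bound: ⌈960/110⌉ = 9 stock rods.
A packing using 10 stock rods:
  stock rod 1: 100 = 100
  stock rod 2: 100 = 100
  stock rod 3: 95 = 95
  stock rod 4: 95 = 95
  stock rod 5: 90 = 90
  stock rod 6: 85 + 25 = 110
  stock rod 7: 75 + 35 = 110
  stock rod 8: 75 = 75
  stock rod 9: 55 + 45 = 100
  stock rod 10: 45 + 40 = 85
No arrangement into 9 stock rods stays within capacity, so 10 is optimal.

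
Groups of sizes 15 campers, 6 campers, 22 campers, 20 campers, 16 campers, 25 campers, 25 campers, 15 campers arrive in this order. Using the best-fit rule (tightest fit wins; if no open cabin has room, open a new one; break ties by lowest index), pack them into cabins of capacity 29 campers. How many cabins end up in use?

  15 → cabin 1 (new)  [load 15/29]
  6 → cabin 1  [load 21/29]
  22 → cabin 2 (new)  [load 22/29]
  20 → cabin 3 (new)  [load 20/29]
  16 → cabin 4 (new)  [load 16/29]
  25 → cabin 5 (new)  [load 25/29]
  25 → cabin 6 (new)  [load 25/29]
  15 → cabin 7 (new)  [load 15/29]
7 cabins opened.

7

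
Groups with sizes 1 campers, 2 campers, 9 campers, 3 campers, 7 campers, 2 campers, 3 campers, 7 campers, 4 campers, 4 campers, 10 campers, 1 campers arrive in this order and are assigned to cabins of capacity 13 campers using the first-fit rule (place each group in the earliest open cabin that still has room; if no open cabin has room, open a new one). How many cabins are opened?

5

  1 → cabin 1 (new)  [load 1/13]
  2 → cabin 1  [load 3/13]
  9 → cabin 1  [load 12/13]
  3 → cabin 2 (new)  [load 3/13]
  7 → cabin 2  [load 10/13]
  2 → cabin 2  [load 12/13]
  3 → cabin 3 (new)  [load 3/13]
  7 → cabin 3  [load 10/13]
  4 → cabin 4 (new)  [load 4/13]
  4 → cabin 4  [load 8/13]
  10 → cabin 5 (new)  [load 10/13]
  1 → cabin 1  [load 13/13]
5 cabins opened.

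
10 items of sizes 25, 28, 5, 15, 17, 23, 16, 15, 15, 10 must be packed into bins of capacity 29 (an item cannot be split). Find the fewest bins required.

8

Total = 28 + 25 + 23 + 17 + 16 + 15 + 15 + 15 + 10 + 5 = 169.
Lower bound: ⌈169/29⌉ = 6 bins.
Also, 8 items each exceed 29/2, and no two of those can share a bin, so at least 8 bins are needed.
A packing using 8 bins:
  bin 1: 28 = 28
  bin 2: 25 = 25
  bin 3: 23 + 5 = 28
  bin 4: 17 + 10 = 27
  bin 5: 16 = 16
  bin 6: 15 = 15
  bin 7: 15 = 15
  bin 8: 15 = 15
This matches the lower bound, so 8 is optimal.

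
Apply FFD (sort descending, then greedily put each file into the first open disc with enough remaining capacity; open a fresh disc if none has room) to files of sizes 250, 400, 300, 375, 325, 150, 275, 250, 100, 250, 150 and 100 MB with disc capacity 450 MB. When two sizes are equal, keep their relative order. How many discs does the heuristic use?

8

Sorted descending: 400, 375, 325, 300, 275, 250, 250, 250, 150, 150, 100, 100.
  400 → disc 1 (new)  [load 400/450]
  375 → disc 2 (new)  [load 375/450]
  325 → disc 3 (new)  [load 325/450]
  300 → disc 4 (new)  [load 300/450]
  275 → disc 5 (new)  [load 275/450]
  250 → disc 6 (new)  [load 250/450]
  250 → disc 7 (new)  [load 250/450]
  250 → disc 8 (new)  [load 250/450]
  150 → disc 4  [load 450/450]
  150 → disc 5  [load 425/450]
  100 → disc 3  [load 425/450]
  100 → disc 6  [load 350/450]
8 discs opened.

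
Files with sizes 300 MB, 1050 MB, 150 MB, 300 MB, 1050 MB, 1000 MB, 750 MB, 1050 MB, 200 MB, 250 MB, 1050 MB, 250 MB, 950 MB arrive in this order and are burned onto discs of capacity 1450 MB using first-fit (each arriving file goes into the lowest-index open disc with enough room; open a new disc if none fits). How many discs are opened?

  300 → disc 1 (new)  [load 300/1450]
  1050 → disc 1  [load 1350/1450]
  150 → disc 2 (new)  [load 150/1450]
  300 → disc 2  [load 450/1450]
  1050 → disc 3 (new)  [load 1050/1450]
  1000 → disc 2  [load 1450/1450]
  750 → disc 4 (new)  [load 750/1450]
  1050 → disc 5 (new)  [load 1050/1450]
  200 → disc 3  [load 1250/1450]
  250 → disc 4  [load 1000/1450]
  1050 → disc 6 (new)  [load 1050/1450]
  250 → disc 4  [load 1250/1450]
  950 → disc 7 (new)  [load 950/1450]
7 discs opened.

7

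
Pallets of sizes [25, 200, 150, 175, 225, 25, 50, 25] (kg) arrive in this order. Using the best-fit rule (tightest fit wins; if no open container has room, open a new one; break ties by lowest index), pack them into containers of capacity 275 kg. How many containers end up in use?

  25 → container 1 (new)  [load 25/275]
  200 → container 1  [load 225/275]
  150 → container 2 (new)  [load 150/275]
  175 → container 3 (new)  [load 175/275]
  225 → container 4 (new)  [load 225/275]
  25 → container 1  [load 250/275]
  50 → container 4  [load 275/275]
  25 → container 1  [load 275/275]
4 containers opened.

4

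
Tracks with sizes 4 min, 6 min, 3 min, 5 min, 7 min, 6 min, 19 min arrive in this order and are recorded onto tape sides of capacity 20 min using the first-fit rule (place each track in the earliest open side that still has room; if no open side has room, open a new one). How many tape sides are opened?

3

  4 → side 1 (new)  [load 4/20]
  6 → side 1  [load 10/20]
  3 → side 1  [load 13/20]
  5 → side 1  [load 18/20]
  7 → side 2 (new)  [load 7/20]
  6 → side 2  [load 13/20]
  19 → side 3 (new)  [load 19/20]
3 tape sides opened.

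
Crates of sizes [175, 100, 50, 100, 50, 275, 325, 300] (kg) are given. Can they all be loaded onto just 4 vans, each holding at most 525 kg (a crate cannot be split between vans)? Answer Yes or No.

Yes

A valid assignment using 3 vans:
  van 1: 325 + 175 = 500
  van 2: 300 + 100 + 100 = 500
  van 3: 275 + 50 + 50 = 375
That uses only 3 ≤ 4, so 4 vans are enough.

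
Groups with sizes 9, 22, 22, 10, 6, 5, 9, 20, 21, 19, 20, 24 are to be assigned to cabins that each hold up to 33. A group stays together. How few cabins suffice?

7

Total = 24 + 22 + 22 + 21 + 20 + 20 + 19 + 10 + 9 + 9 + 6 + 5 = 187.
Lower bound: ⌈187/33⌉ = 6 cabins.
Also, 7 groups each exceed 33/2, and no two of those can share a cabin, so at least 7 cabins are needed.
A packing using 7 cabins:
  cabin 1: 24 + 9 = 33
  cabin 2: 22 + 10 = 32
  cabin 3: 22 + 9 = 31
  cabin 4: 21 + 6 + 5 = 32
  cabin 5: 20 = 20
  cabin 6: 20 = 20
  cabin 7: 19 = 19
This matches the lower bound, so 7 is optimal.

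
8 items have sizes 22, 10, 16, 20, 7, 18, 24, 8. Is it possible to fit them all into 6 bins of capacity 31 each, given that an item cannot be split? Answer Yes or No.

A valid assignment using 5 bins:
  bin 1: 24 + 7 = 31
  bin 2: 22 + 8 = 30
  bin 3: 20 + 10 = 30
  bin 4: 18 = 18
  bin 5: 16 = 16
That uses only 5 ≤ 6, so 6 bins are enough.

Yes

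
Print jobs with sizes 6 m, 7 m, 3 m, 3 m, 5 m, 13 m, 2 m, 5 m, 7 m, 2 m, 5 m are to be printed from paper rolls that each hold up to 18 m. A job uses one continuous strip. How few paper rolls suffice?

4

Total = 13 + 7 + 7 + 6 + 5 + 5 + 5 + 3 + 3 + 2 + 2 = 58 m.
Lower bound: ⌈58/18⌉ = 4 paper rolls.
A packing using 4 paper rolls:
  roll 1: 13 + 5 = 18
  roll 2: 7 + 7 + 3 = 17
  roll 3: 6 + 5 + 5 + 2 = 18
  roll 4: 3 + 2 = 5
This matches the lower bound, so 4 is optimal.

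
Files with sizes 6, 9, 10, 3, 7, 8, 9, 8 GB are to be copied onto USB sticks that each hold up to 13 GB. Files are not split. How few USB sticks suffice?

Total = 10 + 9 + 9 + 8 + 8 + 7 + 6 + 3 = 60 GB.
Lower bound: ⌈60/13⌉ = 5 USB sticks.
Also, 6 files each exceed 13/2 GB, and no two of those can share a USB stick, so at least 6 USB sticks are needed.
A packing using 6 USB sticks:
  USB stick 1: 10 + 3 = 13
  USB stick 2: 9 = 9
  USB stick 3: 9 = 9
  USB stick 4: 8 = 8
  USB stick 5: 8 = 8
  USB stick 6: 7 + 6 = 13
This matches the lower bound, so 6 is optimal.

6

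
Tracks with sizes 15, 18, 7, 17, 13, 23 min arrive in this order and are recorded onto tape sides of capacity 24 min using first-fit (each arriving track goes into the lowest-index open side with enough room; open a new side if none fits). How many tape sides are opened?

5

  15 → side 1 (new)  [load 15/24]
  18 → side 2 (new)  [load 18/24]
  7 → side 1  [load 22/24]
  17 → side 3 (new)  [load 17/24]
  13 → side 4 (new)  [load 13/24]
  23 → side 5 (new)  [load 23/24]
5 tape sides opened.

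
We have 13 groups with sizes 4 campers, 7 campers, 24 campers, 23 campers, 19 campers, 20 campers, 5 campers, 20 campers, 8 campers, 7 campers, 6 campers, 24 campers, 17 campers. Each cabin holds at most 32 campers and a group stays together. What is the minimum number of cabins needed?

7

Total = 24 + 24 + 23 + 20 + 20 + 19 + 17 + 8 + 7 + 7 + 6 + 5 + 4 = 184 campers.
Lower bound: ⌈184/32⌉ = 6 cabins.
Also, 7 groups each exceed 16 campers, and no two of those can share a cabin, so at least 7 cabins are needed.
A packing using 7 cabins:
  cabin 1: 24 + 8 = 32
  cabin 2: 24 + 7 = 31
  cabin 3: 23 + 7 = 30
  cabin 4: 20 + 6 + 5 = 31
  cabin 5: 20 + 4 = 24
  cabin 6: 19 = 19
  cabin 7: 17 = 17
This matches the lower bound, so 7 is optimal.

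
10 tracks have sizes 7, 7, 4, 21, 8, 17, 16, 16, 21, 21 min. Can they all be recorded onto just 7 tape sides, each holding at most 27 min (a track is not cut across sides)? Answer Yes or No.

Yes

A valid assignment using 6 tape sides:
  side 1: 21 + 4 = 25
  side 2: 21 = 21
  side 3: 21 = 21
  side 4: 17 + 8 = 25
  side 5: 16 + 7 = 23
  side 6: 16 + 7 = 23
That uses only 6 ≤ 7, so 7 tape sides are enough.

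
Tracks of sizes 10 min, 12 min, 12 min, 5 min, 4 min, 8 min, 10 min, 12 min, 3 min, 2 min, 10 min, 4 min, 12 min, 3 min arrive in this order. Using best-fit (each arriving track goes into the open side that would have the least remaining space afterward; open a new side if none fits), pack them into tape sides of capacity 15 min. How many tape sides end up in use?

  10 → side 1 (new)  [load 10/15]
  12 → side 2 (new)  [load 12/15]
  12 → side 3 (new)  [load 12/15]
  5 → side 1  [load 15/15]
  4 → side 4 (new)  [load 4/15]
  8 → side 4  [load 12/15]
  10 → side 5 (new)  [load 10/15]
  12 → side 6 (new)  [load 12/15]
  3 → side 2  [load 15/15]
  2 → side 3  [load 14/15]
  10 → side 7 (new)  [load 10/15]
  4 → side 5  [load 14/15]
  12 → side 8 (new)  [load 12/15]
  3 → side 4  [load 15/15]
8 tape sides opened.

8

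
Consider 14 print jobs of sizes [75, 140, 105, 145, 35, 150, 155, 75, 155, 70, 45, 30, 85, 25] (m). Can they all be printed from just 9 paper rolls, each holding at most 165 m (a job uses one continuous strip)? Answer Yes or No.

Yes

A valid assignment using 9 paper rolls:
  roll 1: 155 = 155
  roll 2: 155 = 155
  roll 3: 150 = 150
  roll 4: 145 = 145
  roll 5: 140 + 25 = 165
  roll 6: 105 + 45 = 150
  roll 7: 85 + 75 = 160
  roll 8: 75 + 70 = 145
  roll 9: 35 + 30 = 65
Every load is within 165 m, so 9 paper rolls suffice.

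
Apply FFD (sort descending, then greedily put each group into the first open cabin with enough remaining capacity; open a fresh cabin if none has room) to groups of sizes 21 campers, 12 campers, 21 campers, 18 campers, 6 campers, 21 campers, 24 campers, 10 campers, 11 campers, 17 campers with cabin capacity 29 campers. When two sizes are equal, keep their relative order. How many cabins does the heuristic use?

7

Sorted descending: 24, 21, 21, 21, 18, 17, 12, 11, 10, 6.
  24 → cabin 1 (new)  [load 24/29]
  21 → cabin 2 (new)  [load 21/29]
  21 → cabin 3 (new)  [load 21/29]
  21 → cabin 4 (new)  [load 21/29]
  18 → cabin 5 (new)  [load 18/29]
  17 → cabin 6 (new)  [load 17/29]
  12 → cabin 6  [load 29/29]
  11 → cabin 5  [load 29/29]
  10 → cabin 7 (new)  [load 10/29]
  6 → cabin 2  [load 27/29]
7 cabins opened.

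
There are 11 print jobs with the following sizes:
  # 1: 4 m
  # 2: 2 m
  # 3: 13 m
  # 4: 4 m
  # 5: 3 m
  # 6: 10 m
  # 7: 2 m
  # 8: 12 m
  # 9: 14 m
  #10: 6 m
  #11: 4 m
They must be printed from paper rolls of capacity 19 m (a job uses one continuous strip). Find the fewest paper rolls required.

4

Total = 14 + 13 + 12 + 10 + 6 + 4 + 4 + 4 + 3 + 2 + 2 = 74 m.
Lower bound: ⌈74/19⌉ = 4 paper rolls.
A packing using 4 paper rolls:
  roll 1: 14 + 4 = 18
  roll 2: 13 + 6 = 19
  roll 3: 12 + 4 + 3 = 19
  roll 4: 10 + 4 + 2 + 2 = 18
This matches the lower bound, so 4 is optimal.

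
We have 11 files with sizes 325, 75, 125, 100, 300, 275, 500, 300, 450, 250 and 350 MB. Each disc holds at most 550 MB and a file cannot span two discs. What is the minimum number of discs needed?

Total = 500 + 450 + 350 + 325 + 300 + 300 + 275 + 250 + 125 + 100 + 75 = 3050 MB.
Lower bound: ⌈3050/550⌉ = 6 discs.
A packing using 7 discs:
  disc 1: 500 = 500
  disc 2: 450 + 100 = 550
  disc 3: 350 + 125 + 75 = 550
  disc 4: 325 = 325
  disc 5: 300 + 250 = 550
  disc 6: 300 = 300
  disc 7: 275 = 275
No arrangement into 6 discs stays within capacity, so 7 is optimal.

7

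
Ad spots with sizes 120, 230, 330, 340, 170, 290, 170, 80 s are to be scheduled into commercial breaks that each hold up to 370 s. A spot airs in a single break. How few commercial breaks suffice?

5

Total = 340 + 330 + 290 + 230 + 170 + 170 + 120 + 80 = 1730 s.
Lower bound: ⌈1730/370⌉ = 5 commercial breaks.
A packing using 5 commercial breaks:
  break 1: 340 = 340
  break 2: 330 = 330
  break 3: 290 + 80 = 370
  break 4: 230 + 120 = 350
  break 5: 170 + 170 = 340
This matches the lower bound, so 5 is optimal.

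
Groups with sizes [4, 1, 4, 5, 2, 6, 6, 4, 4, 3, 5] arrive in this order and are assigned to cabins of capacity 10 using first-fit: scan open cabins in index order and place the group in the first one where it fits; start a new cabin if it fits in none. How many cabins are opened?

  4 → cabin 1 (new)  [load 4/10]
  1 → cabin 1  [load 5/10]
  4 → cabin 1  [load 9/10]
  5 → cabin 2 (new)  [load 5/10]
  2 → cabin 2  [load 7/10]
  6 → cabin 3 (new)  [load 6/10]
  6 → cabin 4 (new)  [load 6/10]
  4 → cabin 3  [load 10/10]
  4 → cabin 4  [load 10/10]
  3 → cabin 2  [load 10/10]
  5 → cabin 5 (new)  [load 5/10]
5 cabins opened.

5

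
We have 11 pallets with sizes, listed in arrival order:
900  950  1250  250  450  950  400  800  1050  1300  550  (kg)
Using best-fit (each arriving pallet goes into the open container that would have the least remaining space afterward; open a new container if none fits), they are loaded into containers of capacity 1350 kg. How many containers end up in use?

  900 → container 1 (new)  [load 900/1350]
  950 → container 2 (new)  [load 950/1350]
  1250 → container 3 (new)  [load 1250/1350]
  250 → container 2  [load 1200/1350]
  450 → container 1  [load 1350/1350]
  950 → container 4 (new)  [load 950/1350]
  400 → container 4  [load 1350/1350]
  800 → container 5 (new)  [load 800/1350]
  1050 → container 6 (new)  [load 1050/1350]
  1300 → container 7 (new)  [load 1300/1350]
  550 → container 5  [load 1350/1350]
7 containers opened.

7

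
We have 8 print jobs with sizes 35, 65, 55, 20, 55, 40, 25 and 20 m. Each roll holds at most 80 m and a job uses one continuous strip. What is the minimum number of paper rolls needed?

Total = 65 + 55 + 55 + 40 + 35 + 25 + 20 + 20 = 315 m.
Lower bound: ⌈315/80⌉ = 4 paper rolls.
A packing using 5 paper rolls:
  roll 1: 65 = 65
  roll 2: 55 + 25 = 80
  roll 3: 55 + 20 = 75
  roll 4: 40 + 35 = 75
  roll 5: 20 = 20
No arrangement into 4 paper rolls stays within capacity, so 5 is optimal.

5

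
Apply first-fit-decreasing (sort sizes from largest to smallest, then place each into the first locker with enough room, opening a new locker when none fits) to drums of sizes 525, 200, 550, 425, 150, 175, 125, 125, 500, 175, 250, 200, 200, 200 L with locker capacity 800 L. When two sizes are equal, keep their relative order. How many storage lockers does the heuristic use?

5

Sorted descending: 550, 525, 500, 425, 250, 200, 200, 200, 200, 175, 175, 150, 125, 125.
  550 → locker 1 (new)  [load 550/800]
  525 → locker 2 (new)  [load 525/800]
  500 → locker 3 (new)  [load 500/800]
  425 → locker 4 (new)  [load 425/800]
  250 → locker 1  [load 800/800]
  200 → locker 2  [load 725/800]
  200 → locker 3  [load 700/800]
  200 → locker 4  [load 625/800]
  200 → locker 5 (new)  [load 200/800]
  175 → locker 4  [load 800/800]
  175 → locker 5  [load 375/800]
  150 → locker 5  [load 525/800]
  125 → locker 5  [load 650/800]
  125 → locker 5  [load 775/800]
5 storage lockers opened.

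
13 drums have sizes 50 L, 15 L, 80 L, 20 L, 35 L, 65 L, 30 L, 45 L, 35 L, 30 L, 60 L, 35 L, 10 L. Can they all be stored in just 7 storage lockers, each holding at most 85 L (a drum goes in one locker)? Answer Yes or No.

A valid assignment using 7 storage lockers:
  locker 1: 80 = 80
  locker 2: 65 + 20 = 85
  locker 3: 60 + 15 + 10 = 85
  locker 4: 50 + 35 = 85
  locker 5: 45 + 35 = 80
  locker 6: 35 + 30 = 65
  locker 7: 30 = 30
Every load is within 85 L, so 7 storage lockers suffice.

Yes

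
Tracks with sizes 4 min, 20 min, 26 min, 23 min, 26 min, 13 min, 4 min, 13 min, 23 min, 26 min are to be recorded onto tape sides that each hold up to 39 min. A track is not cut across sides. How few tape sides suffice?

6

Total = 26 + 26 + 26 + 23 + 23 + 20 + 13 + 13 + 4 + 4 = 178 min.
Lower bound: ⌈178/39⌉ = 5 tape sides.
Also, 6 tracks each exceed 39/2 min, and no two of those can share a side, so at least 6 tape sides are needed.
A packing using 6 tape sides:
  side 1: 26 + 13 = 39
  side 2: 26 + 13 = 39
  side 3: 26 + 4 + 4 = 34
  side 4: 23 = 23
  side 5: 23 = 23
  side 6: 20 = 20
This matches the lower bound, so 6 is optimal.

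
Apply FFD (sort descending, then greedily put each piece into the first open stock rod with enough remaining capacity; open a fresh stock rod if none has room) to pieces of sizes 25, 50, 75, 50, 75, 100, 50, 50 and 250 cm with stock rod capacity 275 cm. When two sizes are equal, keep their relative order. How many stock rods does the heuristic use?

3

Sorted descending: 250, 100, 75, 75, 50, 50, 50, 50, 25.
  250 → stock rod 1 (new)  [load 250/275]
  100 → stock rod 2 (new)  [load 100/275]
  75 → stock rod 2  [load 175/275]
  75 → stock rod 2  [load 250/275]
  50 → stock rod 3 (new)  [load 50/275]
  50 → stock rod 3  [load 100/275]
  50 → stock rod 3  [load 150/275]
  50 → stock rod 3  [load 200/275]
  25 → stock rod 1  [load 275/275]
3 stock rods opened.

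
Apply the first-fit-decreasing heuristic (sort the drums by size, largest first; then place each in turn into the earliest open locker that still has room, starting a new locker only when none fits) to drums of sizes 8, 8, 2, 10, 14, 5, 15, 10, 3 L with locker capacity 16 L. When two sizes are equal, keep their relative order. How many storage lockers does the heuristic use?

Sorted descending: 15, 14, 10, 10, 8, 8, 5, 3, 2.
  15 → locker 1 (new)  [load 15/16]
  14 → locker 2 (new)  [load 14/16]
  10 → locker 3 (new)  [load 10/16]
  10 → locker 4 (new)  [load 10/16]
  8 → locker 5 (new)  [load 8/16]
  8 → locker 5  [load 16/16]
  5 → locker 3  [load 15/16]
  3 → locker 4  [load 13/16]
  2 → locker 2  [load 16/16]
5 storage lockers opened.

5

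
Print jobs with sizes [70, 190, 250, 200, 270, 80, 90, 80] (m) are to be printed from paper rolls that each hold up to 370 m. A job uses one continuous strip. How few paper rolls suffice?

4

Total = 270 + 250 + 200 + 190 + 90 + 80 + 80 + 70 = 1230 m.
Lower bound: ⌈1230/370⌉ = 4 paper rolls.
A packing using 4 paper rolls:
  roll 1: 270 + 90 = 360
  roll 2: 250 + 80 = 330
  roll 3: 200 + 80 + 70 = 350
  roll 4: 190 = 190
This matches the lower bound, so 4 is optimal.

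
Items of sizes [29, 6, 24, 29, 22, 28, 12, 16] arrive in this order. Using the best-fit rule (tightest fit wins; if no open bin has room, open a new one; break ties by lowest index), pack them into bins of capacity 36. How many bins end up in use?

  29 → bin 1 (new)  [load 29/36]
  6 → bin 1  [load 35/36]
  24 → bin 2 (new)  [load 24/36]
  29 → bin 3 (new)  [load 29/36]
  22 → bin 4 (new)  [load 22/36]
  28 → bin 5 (new)  [load 28/36]
  12 → bin 2  [load 36/36]
  16 → bin 6 (new)  [load 16/36]
6 bins opened.

6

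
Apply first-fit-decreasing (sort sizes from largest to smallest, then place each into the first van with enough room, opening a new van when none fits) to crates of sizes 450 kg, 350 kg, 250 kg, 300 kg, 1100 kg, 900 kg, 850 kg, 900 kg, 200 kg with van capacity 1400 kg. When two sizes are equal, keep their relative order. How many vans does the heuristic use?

Sorted descending: 1100, 900, 900, 850, 450, 350, 300, 250, 200.
  1100 → van 1 (new)  [load 1100/1400]
  900 → van 2 (new)  [load 900/1400]
  900 → van 3 (new)  [load 900/1400]
  850 → van 4 (new)  [load 850/1400]
  450 → van 2  [load 1350/1400]
  350 → van 3  [load 1250/1400]
  300 → van 1  [load 1400/1400]
  250 → van 4  [load 1100/1400]
  200 → van 4  [load 1300/1400]
4 vans opened.

4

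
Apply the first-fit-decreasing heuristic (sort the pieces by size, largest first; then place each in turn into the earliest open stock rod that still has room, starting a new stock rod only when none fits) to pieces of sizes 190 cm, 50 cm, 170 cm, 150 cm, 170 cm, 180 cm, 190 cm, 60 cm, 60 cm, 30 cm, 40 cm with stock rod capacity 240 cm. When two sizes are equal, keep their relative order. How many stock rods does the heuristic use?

Sorted descending: 190, 190, 180, 170, 170, 150, 60, 60, 50, 40, 30.
  190 → stock rod 1 (new)  [load 190/240]
  190 → stock rod 2 (new)  [load 190/240]
  180 → stock rod 3 (new)  [load 180/240]
  170 → stock rod 4 (new)  [load 170/240]
  170 → stock rod 5 (new)  [load 170/240]
  150 → stock rod 6 (new)  [load 150/240]
  60 → stock rod 3  [load 240/240]
  60 → stock rod 4  [load 230/240]
  50 → stock rod 1  [load 240/240]
  40 → stock rod 2  [load 230/240]
  30 → stock rod 5  [load 200/240]
6 stock rods opened.

6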